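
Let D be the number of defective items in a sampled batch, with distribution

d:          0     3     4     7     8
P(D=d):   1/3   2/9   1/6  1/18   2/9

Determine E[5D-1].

16.5

E[5D-1] = Σ (5d-1)·P(D=d)
 = (-1)·1/3 + 14·2/9 + 19·1/6 + 34·1/18 + 39·2/9
 = (-1/3) + 28/9 + 19/6 + 17/9 + 26/3
 = 33/2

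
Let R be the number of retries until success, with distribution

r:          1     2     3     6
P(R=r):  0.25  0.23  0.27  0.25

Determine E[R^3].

63.38

E[R^3] = Σ r^3·P(R=r)
 = 1·0.25 + 8·0.23 + 27·0.27 + 216·0.25
 = 0.25 + 1.84 + 7.29 + 54
 = 63.38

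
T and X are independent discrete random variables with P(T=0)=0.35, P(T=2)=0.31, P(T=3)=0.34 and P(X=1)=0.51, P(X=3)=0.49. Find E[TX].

E[TX] = Σ_t Σ_x tx · P(T=t)P(X=x)
 = 0·0.1785 + 0·0.1715 + 2·0.1581 + 6·0.1519 + 3·0.1734 + 9·0.1666
 = 0 + 0 + 0.3162 + 0.9114 + 0.5202 + 1.4994
 = 3.2472

3.2472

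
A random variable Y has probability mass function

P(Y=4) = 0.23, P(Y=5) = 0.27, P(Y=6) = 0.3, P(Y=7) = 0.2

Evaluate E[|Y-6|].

0.93

E[|Y-6|] = Σ |y-6|·P(Y=y)
 = 2·0.23 + 1·0.27 + 0·0.3 + 1·0.2
 = 0.46 + 0.27 + 0 + 0.2
 = 0.93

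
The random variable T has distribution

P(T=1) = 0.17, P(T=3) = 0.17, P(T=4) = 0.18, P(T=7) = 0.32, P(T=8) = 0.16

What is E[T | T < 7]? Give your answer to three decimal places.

P(T < 7) = 0.17 + 0.17 + 0.18 = 0.52.
E[T | T < 7] = [1·0.17 + 3·0.17 + 4·0.18] / 0.52
 = 1.4 / 0.52
 = 35/13

2.692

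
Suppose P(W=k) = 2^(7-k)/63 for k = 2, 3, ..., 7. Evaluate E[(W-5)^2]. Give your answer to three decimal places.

E[(W-5)^2] = Σ (w-5)^2·P(W=w)
 = 9·32/63 + 4·16/63 + 1·8/63 + 0·4/63 + 1·2/63 + 4·1/63
 = 32/7 + 64/63 + 8/63 + 0 + 2/63 + 4/63
 = 122/21

5.810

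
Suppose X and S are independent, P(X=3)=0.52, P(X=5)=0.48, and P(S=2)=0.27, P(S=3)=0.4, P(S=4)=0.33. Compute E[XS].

E[XS] = Σ_x Σ_s xs · P(X=x)P(S=s)
 = 6·0.1404 + 9·0.208 + 12·0.1716 + 10·0.1296 + 15·0.192 + 20·0.1584
 = 0.8424 + 1.872 + 2.0592 + 1.296 + 2.88 + 3.168
 = 12.1176

12.1176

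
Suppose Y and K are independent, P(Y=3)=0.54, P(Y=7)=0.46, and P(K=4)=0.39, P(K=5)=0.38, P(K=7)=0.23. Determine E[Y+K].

9.91

E[Y+K] = Σ_y Σ_k (y+k) · P(Y=y)P(K=k)
 = 7·0.2106 + 8·0.2052 + 10·0.1242 + 11·0.1794 + 12·0.1748 + 14·0.1058
 = 1.4742 + 1.6416 + 1.242 + 1.9734 + 2.0976 + 1.4812
 = 9.91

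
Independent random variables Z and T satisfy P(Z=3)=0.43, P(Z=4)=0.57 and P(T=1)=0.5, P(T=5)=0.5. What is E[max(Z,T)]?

E[max(Z,T)] = Σ_z Σ_t max(z,t) · P(Z=z)P(T=t)
 = 3·0.215 + 5·0.215 + 4·0.285 + 5·0.285
 = 0.645 + 1.075 + 1.14 + 1.425
 = 4.285

4.285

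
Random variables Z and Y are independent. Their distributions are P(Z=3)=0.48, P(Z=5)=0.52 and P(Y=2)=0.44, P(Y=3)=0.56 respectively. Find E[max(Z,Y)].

E[max(Z,Y)] = Σ_z Σ_y max(z,y) · P(Z=z)P(Y=y)
 = 3·0.2112 + 3·0.2688 + 5·0.2288 + 5·0.2912
 = 0.6336 + 0.8064 + 1.144 + 1.456
 = 4.04

4.04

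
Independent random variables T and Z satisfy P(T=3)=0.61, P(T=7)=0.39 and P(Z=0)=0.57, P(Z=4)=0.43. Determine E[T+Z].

6.28

E[T+Z] = Σ_t Σ_z (t+z) · P(T=t)P(Z=z)
 = 3·0.3477 + 7·0.2623 + 7·0.2223 + 11·0.1677
 = 1.0431 + 1.8361 + 1.5561 + 1.8447
 = 6.28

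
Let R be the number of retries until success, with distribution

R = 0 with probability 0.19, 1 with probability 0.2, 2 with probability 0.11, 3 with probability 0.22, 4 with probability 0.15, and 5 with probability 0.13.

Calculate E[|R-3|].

E[|R-3|] = Σ |r-3|·P(R=r)
 = 3·0.19 + 2·0.2 + 1·0.11 + 0·0.22 + 1·0.15 + 2·0.13
 = 0.57 + 0.4 + 0.11 + 0 + 0.15 + 0.26
 = 1.49

1.49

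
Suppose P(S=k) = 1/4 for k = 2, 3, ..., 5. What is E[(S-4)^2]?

1.5

E[(S-4)^2] = Σ (s-4)^2·P(S=s)
 = 4·1/4 + 1·1/4 + 0·1/4 + 1·1/4
 = 1 + 1/4 + 0 + 1/4
 = 3/2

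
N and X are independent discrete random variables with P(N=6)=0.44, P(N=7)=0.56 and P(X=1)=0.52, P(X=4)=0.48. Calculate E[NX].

16.0064

E[NX] = Σ_n Σ_x nx · P(N=n)P(X=x)
 = 6·0.2288 + 24·0.2112 + 7·0.2912 + 28·0.2688
 = 1.3728 + 5.0688 + 2.0384 + 7.5264
 = 16.0064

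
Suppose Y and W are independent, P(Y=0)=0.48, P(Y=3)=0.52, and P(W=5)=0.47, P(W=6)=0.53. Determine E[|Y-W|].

E[|Y-W|] = Σ_y Σ_w |y-w| · P(Y=y)P(W=w)
 = 5·0.2256 + 6·0.2544 + 2·0.2444 + 3·0.2756
 = 1.128 + 1.5264 + 0.4888 + 0.8268
 = 3.97

3.97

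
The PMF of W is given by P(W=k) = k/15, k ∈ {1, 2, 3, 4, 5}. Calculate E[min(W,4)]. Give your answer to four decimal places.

E[min(W,4)] = Σ min(w,4)·P(W=w)
 = 1·1/15 + 2·2/15 + 3·1/5 + 4·4/15 + 4·1/3
 = 1/15 + 4/15 + 3/5 + 16/15 + 4/3
 = 10/3

3.3333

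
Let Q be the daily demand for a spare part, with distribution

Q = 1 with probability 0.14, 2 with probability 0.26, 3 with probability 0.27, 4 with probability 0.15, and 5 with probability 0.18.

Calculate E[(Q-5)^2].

5.81

E[(Q-5)^2] = Σ (q-5)^2·P(Q=q)
 = 16·0.14 + 9·0.26 + 4·0.27 + 1·0.15 + 0·0.18
 = 2.24 + 2.34 + 1.08 + 0.15 + 0
 = 5.81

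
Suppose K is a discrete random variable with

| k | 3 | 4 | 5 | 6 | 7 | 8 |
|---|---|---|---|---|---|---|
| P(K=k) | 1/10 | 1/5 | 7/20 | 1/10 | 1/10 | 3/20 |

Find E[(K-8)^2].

E[(K-8)^2] = Σ (k-8)^2·P(K=k)
 = 25·1/10 + 16·1/5 + 9·7/20 + 4·1/10 + 1·1/10 + 0·3/20
 = 5/2 + 16/5 + 63/20 + 2/5 + 1/10 + 0
 = 187/20

9.35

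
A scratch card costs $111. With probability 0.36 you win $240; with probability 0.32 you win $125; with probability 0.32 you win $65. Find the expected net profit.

36.2

E[payout] = 240·0.36 + 125·0.32 + 65·0.32
 = 86.4 + 40 + 20.8
 = 147.2
Net = 147.2 - 111 = 36.2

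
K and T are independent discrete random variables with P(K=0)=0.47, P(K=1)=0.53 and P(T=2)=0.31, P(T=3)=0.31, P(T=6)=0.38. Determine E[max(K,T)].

E[max(K,T)] = Σ_k Σ_t max(k,t) · P(K=k)P(T=t)
 = 2·0.1457 + 3·0.1457 + 6·0.1786 + 2·0.1643 + 3·0.1643 + 6·0.2014
 = 0.2914 + 0.4371 + 1.0716 + 0.3286 + 0.4929 + 1.2084
 = 3.83

3.83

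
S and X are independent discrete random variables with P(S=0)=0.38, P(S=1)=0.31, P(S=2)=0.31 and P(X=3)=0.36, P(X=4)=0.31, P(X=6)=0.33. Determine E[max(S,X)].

4.3

E[max(S,X)] = Σ_s Σ_x max(s,x) · P(S=s)P(X=x)
 = 3·0.1368 + 4·0.1178 + 6·0.1254 + 3·0.1116 + 4·0.0961 + 6·0.1023 + 3·0.1116 + 4·0.0961 + 6·0.1023
 = 0.4104 + 0.4712 + 0.7524 + 0.3348 + 0.3844 + 0.6138 + 0.3348 + 0.3844 + 0.6138
 = 4.3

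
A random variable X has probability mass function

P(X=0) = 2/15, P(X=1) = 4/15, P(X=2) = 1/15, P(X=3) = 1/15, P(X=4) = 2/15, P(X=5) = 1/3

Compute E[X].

2.8

E[X] = Σ x·P(X=x)
 = 0·2/15 + 1·4/15 + 2·1/15 + 3·1/15 + 4·2/15 + 5·1/3
 = 0 + 4/15 + 2/15 + 1/5 + 8/15 + 5/3
 = 14/5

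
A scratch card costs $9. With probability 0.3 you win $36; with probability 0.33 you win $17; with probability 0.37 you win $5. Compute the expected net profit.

E[payout] = 36·0.3 + 17·0.33 + 5·0.37
 = 10.8 + 5.61 + 1.85
 = 18.26
Net = 18.26 - 9 = 9.26

9.26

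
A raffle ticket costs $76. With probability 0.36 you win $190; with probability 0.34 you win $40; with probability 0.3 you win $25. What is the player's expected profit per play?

13.5

E[payout] = 190·0.36 + 40·0.34 + 25·0.3
 = 68.4 + 13.6 + 7.5
 = 89.5
Net = 89.5 - 76 = 13.5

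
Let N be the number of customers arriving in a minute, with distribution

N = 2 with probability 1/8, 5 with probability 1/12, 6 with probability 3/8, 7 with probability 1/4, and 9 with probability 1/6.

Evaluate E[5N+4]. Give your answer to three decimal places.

E[5N+4] = Σ (5n+4)·P(N=n)
 = 14·1/8 + 29·1/12 + 34·3/8 + 39·1/4 + 49·1/6
 = 7/4 + 29/12 + 51/4 + 39/4 + 49/6
 = 209/6

34.833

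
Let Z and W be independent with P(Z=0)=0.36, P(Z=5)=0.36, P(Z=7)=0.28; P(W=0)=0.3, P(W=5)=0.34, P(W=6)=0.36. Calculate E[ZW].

E[ZW] = Σ_z Σ_w zw · P(Z=z)P(W=w)
 = 0·0.108 + 0·0.1224 + 0·0.1296 + 0·0.108 + 25·0.1224 + 30·0.1296 + 0·0.084 + 35·0.0952 + 42·0.1008
 = 0 + 0 + 0 + 0 + 3.06 + 3.888 + 0 + 3.332 + 4.2336
 = 14.5136

14.5136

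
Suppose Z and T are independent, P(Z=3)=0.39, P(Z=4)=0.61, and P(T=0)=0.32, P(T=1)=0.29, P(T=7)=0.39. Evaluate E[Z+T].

E[Z+T] = Σ_z Σ_t (z+t) · P(Z=z)P(T=t)
 = 3·0.1248 + 4·0.1131 + 10·0.1521 + 4·0.1952 + 5·0.1769 + 11·0.2379
 = 0.3744 + 0.4524 + 1.521 + 0.7808 + 0.8845 + 2.6169
 = 6.63

6.63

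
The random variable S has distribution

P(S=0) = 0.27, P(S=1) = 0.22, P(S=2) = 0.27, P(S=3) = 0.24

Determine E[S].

1.48

E[S] = Σ s·P(S=s)
 = 0·0.27 + 1·0.22 + 2·0.27 + 3·0.24
 = 0 + 0.22 + 0.54 + 0.72
 = 1.48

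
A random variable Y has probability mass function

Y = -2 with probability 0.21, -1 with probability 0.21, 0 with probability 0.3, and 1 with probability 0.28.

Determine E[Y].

E[Y] = Σ y·P(Y=y)
 = (-2)·0.21 + (-1)·0.21 + 0·0.3 + 1·0.28
 = (-0.42) + (-0.21) + 0 + 0.28
 = -0.35

-0.35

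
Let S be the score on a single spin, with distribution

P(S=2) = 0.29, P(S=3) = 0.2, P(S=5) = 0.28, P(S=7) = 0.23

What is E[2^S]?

41.16

E[2^S] = Σ 2^s·P(S=s)
 = 4·0.29 + 8·0.2 + 32·0.28 + 128·0.23
 = 1.16 + 1.6 + 8.96 + 29.44
 = 41.16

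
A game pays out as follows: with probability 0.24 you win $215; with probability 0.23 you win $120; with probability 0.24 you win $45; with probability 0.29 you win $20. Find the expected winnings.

95.8

E[payout] = 215·0.24 + 120·0.23 + 45·0.24 + 20·0.29
 = 51.6 + 27.6 + 10.8 + 5.8
 = 95.8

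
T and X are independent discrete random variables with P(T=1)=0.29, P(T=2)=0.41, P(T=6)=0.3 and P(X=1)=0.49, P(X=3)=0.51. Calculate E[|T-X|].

E[|T-X|] = Σ_t Σ_x |t-x| · P(T=t)P(X=x)
 = 0·0.1421 + 2·0.1479 + 1·0.2009 + 1·0.2091 + 5·0.147 + 3·0.153
 = 0 + 0.2958 + 0.2009 + 0.2091 + 0.735 + 0.459
 = 1.8998

1.8998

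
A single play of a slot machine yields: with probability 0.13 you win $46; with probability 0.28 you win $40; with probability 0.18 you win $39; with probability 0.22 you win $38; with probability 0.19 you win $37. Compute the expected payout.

E[payout] = 46·0.13 + 40·0.28 + 39·0.18 + 38·0.22 + 37·0.19
 = 5.98 + 11.2 + 7.02 + 8.36 + 7.03
 = 39.59

39.59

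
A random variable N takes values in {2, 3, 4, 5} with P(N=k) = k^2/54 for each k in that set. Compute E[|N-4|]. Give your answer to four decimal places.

E[|N-4|] = Σ |n-4|·P(N=n)
 = 2·2/27 + 1·1/6 + 0·8/27 + 1·25/54
 = 4/27 + 1/6 + 0 + 25/54
 = 7/9

0.7778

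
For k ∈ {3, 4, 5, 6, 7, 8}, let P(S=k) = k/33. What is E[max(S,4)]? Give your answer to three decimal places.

6.121

E[max(S,4)] = Σ max(s,4)·P(S=s)
 = 4·1/11 + 4·4/33 + 5·5/33 + 6·2/11 + 7·7/33 + 8·8/33
 = 4/11 + 16/33 + 25/33 + 12/11 + 49/33 + 64/33
 = 202/33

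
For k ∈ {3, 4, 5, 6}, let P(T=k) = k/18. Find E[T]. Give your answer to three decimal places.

E[T] = Σ t·P(T=t)
 = 3·1/6 + 4·2/9 + 5·5/18 + 6·1/3
 = 1/2 + 8/9 + 25/18 + 2
 = 43/9

4.778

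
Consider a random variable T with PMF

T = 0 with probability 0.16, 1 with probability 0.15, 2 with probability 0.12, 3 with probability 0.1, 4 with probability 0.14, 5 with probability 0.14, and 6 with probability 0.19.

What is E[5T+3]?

18.45

E[5T+3] = Σ (5t+3)·P(T=t)
 = 3·0.16 + 8·0.15 + 13·0.12 + 18·0.1 + 23·0.14 + 28·0.14 + 33·0.19
 = 0.48 + 1.2 + 1.56 + 1.8 + 3.22 + 3.92 + 6.27
 = 18.45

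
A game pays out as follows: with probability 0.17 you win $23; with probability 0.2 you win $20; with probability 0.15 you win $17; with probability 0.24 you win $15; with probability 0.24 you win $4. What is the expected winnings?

15.02

E[payout] = 23·0.17 + 20·0.2 + 17·0.15 + 15·0.24 + 4·0.24
 = 3.91 + 4 + 2.55 + 3.6 + 0.96
 = 15.02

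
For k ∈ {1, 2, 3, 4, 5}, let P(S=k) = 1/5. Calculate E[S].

E[S] = Σ s·P(S=s)
 = 1·1/5 + 2·1/5 + 3·1/5 + 4·1/5 + 5·1/5
 = 1/5 + 2/5 + 3/5 + 4/5 + 1
 = 3

3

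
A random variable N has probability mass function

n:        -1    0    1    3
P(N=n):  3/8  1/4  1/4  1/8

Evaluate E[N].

E[N] = Σ n·P(N=n)
 = (-1)·3/8 + 0·1/4 + 1·1/4 + 3·1/8
 = (-3/8) + 0 + 1/4 + 3/8
 = 1/4

0.25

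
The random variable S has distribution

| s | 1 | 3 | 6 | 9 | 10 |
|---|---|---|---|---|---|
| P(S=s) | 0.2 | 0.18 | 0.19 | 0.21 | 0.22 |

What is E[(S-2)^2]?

E[(S-2)^2] = Σ (s-2)^2·P(S=s)
 = 1·0.2 + 1·0.18 + 16·0.19 + 49·0.21 + 64·0.22
 = 0.2 + 0.18 + 3.04 + 10.29 + 14.08
 = 27.79

27.79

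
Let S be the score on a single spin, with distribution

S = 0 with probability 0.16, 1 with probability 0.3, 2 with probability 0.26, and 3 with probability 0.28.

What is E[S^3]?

E[S^3] = Σ s^3·P(S=s)
 = 0·0.16 + 1·0.3 + 8·0.26 + 27·0.28
 = 0 + 0.3 + 2.08 + 7.56
 = 9.94

9.94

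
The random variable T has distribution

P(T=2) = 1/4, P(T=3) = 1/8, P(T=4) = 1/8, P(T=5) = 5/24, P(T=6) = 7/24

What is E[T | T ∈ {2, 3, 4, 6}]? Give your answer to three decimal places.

3.947

P(T ∈ {2, 3, 4, 6}) = 1/4 + 1/8 + 1/8 + 7/24 = 19/24.
E[T | T ∈ {2, 3, 4, 6}] = [2·1/4 + 3·1/8 + 4·1/8 + 6·7/24] / (19/24)
 = 25/8 / (19/24)
 = 75/19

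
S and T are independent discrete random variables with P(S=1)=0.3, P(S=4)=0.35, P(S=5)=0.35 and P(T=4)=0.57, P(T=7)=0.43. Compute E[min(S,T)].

E[min(S,T)] = Σ_s Σ_t min(s,t) · P(S=s)P(T=t)
 = 1·0.171 + 1·0.129 + 4·0.1995 + 4·0.1505 + 4·0.1995 + 5·0.1505
 = 0.171 + 0.129 + 0.798 + 0.602 + 0.798 + 0.7525
 = 3.2505

3.2505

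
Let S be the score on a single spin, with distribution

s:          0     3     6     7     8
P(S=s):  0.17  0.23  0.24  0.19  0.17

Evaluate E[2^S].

E[2^S] = Σ 2^s·P(S=s)
 = 1·0.17 + 8·0.23 + 64·0.24 + 128·0.19 + 256·0.17
 = 0.17 + 1.84 + 15.36 + 24.32 + 43.52
 = 85.21

85.21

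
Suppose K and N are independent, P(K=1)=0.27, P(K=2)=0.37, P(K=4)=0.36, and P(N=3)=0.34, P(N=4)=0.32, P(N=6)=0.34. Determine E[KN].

10.633

E[KN] = Σ_k Σ_n kn · P(K=k)P(N=n)
 = 3·0.0918 + 4·0.0864 + 6·0.0918 + 6·0.1258 + 8·0.1184 + 12·0.1258 + 12·0.1224 + 16·0.1152 + 24·0.1224
 = 0.2754 + 0.3456 + 0.5508 + 0.7548 + 0.9472 + 1.5096 + 1.4688 + 1.8432 + 2.9376
 = 10.633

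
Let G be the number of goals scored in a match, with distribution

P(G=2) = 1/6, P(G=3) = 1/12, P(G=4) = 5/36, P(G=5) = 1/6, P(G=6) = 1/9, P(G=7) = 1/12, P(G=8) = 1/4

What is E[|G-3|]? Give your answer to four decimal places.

E[|G-3|] = Σ |g-3|·P(G=g)
 = 1·1/6 + 0·1/12 + 1·5/36 + 2·1/6 + 3·1/9 + 4·1/12 + 5·1/4
 = 1/6 + 0 + 5/36 + 1/3 + 1/3 + 1/3 + 5/4
 = 23/9

2.5556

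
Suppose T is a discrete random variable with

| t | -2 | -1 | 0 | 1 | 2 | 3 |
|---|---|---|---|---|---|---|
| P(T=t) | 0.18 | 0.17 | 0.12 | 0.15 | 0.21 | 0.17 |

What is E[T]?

E[T] = Σ t·P(T=t)
 = (-2)·0.18 + (-1)·0.17 + 0·0.12 + 1·0.15 + 2·0.21 + 3·0.17
 = (-0.36) + (-0.17) + 0 + 0.15 + 0.42 + 0.51
 = 0.55

0.55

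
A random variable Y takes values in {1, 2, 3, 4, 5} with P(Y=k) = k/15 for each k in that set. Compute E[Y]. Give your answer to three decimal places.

E[Y] = Σ y·P(Y=y)
 = 1·1/15 + 2·2/15 + 3·1/5 + 4·4/15 + 5·1/3
 = 1/15 + 4/15 + 3/5 + 16/15 + 5/3
 = 11/3

3.667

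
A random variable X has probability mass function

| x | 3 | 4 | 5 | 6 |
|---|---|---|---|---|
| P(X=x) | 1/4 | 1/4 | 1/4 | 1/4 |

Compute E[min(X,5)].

E[min(X,5)] = Σ min(x,5)·P(X=x)
 = 3·1/4 + 4·1/4 + 5·1/4 + 5·1/4
 = 3/4 + 1 + 5/4 + 5/4
 = 17/4

4.25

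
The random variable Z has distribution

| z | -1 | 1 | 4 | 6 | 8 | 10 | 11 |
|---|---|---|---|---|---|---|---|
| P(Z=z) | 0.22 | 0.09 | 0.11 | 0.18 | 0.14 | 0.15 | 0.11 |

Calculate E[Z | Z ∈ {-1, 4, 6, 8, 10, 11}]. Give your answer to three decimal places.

5.637

P(Z ∈ {-1, 4, 6, 8, 10, 11}) = 0.22 + 0.11 + 0.18 + 0.14 + 0.15 + 0.11 = 0.91.
E[Z | Z ∈ {-1, 4, 6, 8, 10, 11}] = [(-1)·0.22 + 4·0.11 + 6·0.18 + 8·0.14 + 10·0.15 + 11·0.11] / 0.91
 = 5.13 / 0.91
 = 513/91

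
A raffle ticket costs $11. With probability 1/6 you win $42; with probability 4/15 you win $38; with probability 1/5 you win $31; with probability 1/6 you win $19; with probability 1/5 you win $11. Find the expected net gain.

17.7

E[payout] = 42·1/6 + 38·4/15 + 31·1/5 + 19·1/6 + 11·1/5
 = 7 + 152/15 + 31/5 + 19/6 + 11/5
 = 287/10
Net = 287/10 - 11 = 177/10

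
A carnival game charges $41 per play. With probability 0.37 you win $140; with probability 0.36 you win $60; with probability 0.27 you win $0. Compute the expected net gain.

E[payout] = 140·0.37 + 60·0.36 + 0·0.27
 = 51.8 + 21.6 + 0
 = 73.4
Net = 73.4 - 41 = 32.4

32.4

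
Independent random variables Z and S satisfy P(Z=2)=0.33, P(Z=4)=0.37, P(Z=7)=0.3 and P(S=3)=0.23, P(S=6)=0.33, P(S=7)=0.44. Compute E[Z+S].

9.99

E[Z+S] = Σ_z Σ_s (z+s) · P(Z=z)P(S=s)
 = 5·0.0759 + 8·0.1089 + 9·0.1452 + 7·0.0851 + 10·0.1221 + 11·0.1628 + 10·0.069 + 13·0.099 + 14·0.132
 = 0.3795 + 0.8712 + 1.3068 + 0.5957 + 1.221 + 1.7908 + 0.69 + 1.287 + 1.848
 = 9.99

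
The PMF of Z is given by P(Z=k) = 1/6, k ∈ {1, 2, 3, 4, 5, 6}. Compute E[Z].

3.5

E[Z] = Σ z·P(Z=z)
 = 1·1/6 + 2·1/6 + 3·1/6 + 4·1/6 + 5·1/6 + 6·1/6
 = 1/6 + 1/3 + 1/2 + 2/3 + 5/6 + 1
 = 7/2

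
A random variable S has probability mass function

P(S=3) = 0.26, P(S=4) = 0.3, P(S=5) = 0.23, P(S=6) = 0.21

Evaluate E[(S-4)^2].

1.33

E[(S-4)^2] = Σ (s-4)^2·P(S=s)
 = 1·0.26 + 0·0.3 + 1·0.23 + 4·0.21
 = 0.26 + 0 + 0.23 + 0.84
 = 1.33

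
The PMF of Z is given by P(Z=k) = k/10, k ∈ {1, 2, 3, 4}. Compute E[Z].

3

E[Z] = Σ z·P(Z=z)
 = 1·1/10 + 2·1/5 + 3·3/10 + 4·2/5
 = 1/10 + 2/5 + 9/10 + 8/5
 = 3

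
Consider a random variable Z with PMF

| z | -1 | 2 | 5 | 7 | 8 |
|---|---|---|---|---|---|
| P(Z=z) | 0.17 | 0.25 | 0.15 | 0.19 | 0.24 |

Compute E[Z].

4.33

E[Z] = Σ z·P(Z=z)
 = (-1)·0.17 + 2·0.25 + 5·0.15 + 7·0.19 + 8·0.24
 = (-0.17) + 0.5 + 0.75 + 1.33 + 1.92
 = 4.33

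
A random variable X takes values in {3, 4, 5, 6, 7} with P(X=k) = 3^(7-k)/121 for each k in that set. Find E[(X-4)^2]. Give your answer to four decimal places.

0.9174

E[(X-4)^2] = Σ (x-4)^2·P(X=x)
 = 1·81/121 + 0·27/121 + 1·9/121 + 4·3/121 + 9·1/121
 = 81/121 + 0 + 9/121 + 12/121 + 9/121
 = 111/121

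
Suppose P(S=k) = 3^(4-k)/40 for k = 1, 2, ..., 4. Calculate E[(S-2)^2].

E[(S-2)^2] = Σ (s-2)^2·P(S=s)
 = 1·27/40 + 0·9/40 + 1·3/40 + 4·1/40
 = 27/40 + 0 + 3/40 + 1/10
 = 17/20

0.85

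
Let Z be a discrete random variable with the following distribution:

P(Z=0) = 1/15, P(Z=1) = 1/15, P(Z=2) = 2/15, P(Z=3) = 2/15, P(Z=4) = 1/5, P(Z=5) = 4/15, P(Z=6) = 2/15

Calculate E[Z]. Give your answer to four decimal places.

E[Z] = Σ z·P(Z=z)
 = 0·1/15 + 1·1/15 + 2·2/15 + 3·2/15 + 4·1/5 + 5·4/15 + 6·2/15
 = 0 + 1/15 + 4/15 + 2/5 + 4/5 + 4/3 + 4/5
 = 11/3

3.6667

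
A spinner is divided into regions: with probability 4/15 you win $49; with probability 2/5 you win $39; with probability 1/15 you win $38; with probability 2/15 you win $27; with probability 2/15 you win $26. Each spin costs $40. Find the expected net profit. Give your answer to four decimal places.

-1.7333

E[payout] = 49·4/15 + 39·2/5 + 38·1/15 + 27·2/15 + 26·2/15
 = 196/15 + 78/5 + 38/15 + 18/5 + 52/15
 = 574/15
Net = 574/15 - 40 = -26/15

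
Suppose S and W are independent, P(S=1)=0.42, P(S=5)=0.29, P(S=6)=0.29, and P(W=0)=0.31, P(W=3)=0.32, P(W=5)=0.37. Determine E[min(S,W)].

1.9196

E[min(S,W)] = Σ_s Σ_w min(s,w) · P(S=s)P(W=w)
 = 0·0.1302 + 1·0.1344 + 1·0.1554 + 0·0.0899 + 3·0.0928 + 5·0.1073 + 0·0.0899 + 3·0.0928 + 5·0.1073
 = 0 + 0.1344 + 0.1554 + 0 + 0.2784 + 0.5365 + 0 + 0.2784 + 0.5365
 = 1.9196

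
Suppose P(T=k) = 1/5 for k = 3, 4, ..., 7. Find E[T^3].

155

E[T^3] = Σ t^3·P(T=t)
 = 27·1/5 + 64·1/5 + 125·1/5 + 216·1/5 + 343·1/5
 = 27/5 + 64/5 + 25 + 216/5 + 343/5
 = 155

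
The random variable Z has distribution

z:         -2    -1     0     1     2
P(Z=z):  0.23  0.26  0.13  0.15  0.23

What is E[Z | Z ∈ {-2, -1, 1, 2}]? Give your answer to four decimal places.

P(Z ∈ {-2, -1, 1, 2}) = 0.23 + 0.26 + 0.15 + 0.23 = 0.87.
E[Z | Z ∈ {-2, -1, 1, 2}] = [(-2)·0.23 + (-1)·0.26 + 1·0.15 + 2·0.23] / 0.87
 = -0.11 / 0.87
 = -11/87

-0.1264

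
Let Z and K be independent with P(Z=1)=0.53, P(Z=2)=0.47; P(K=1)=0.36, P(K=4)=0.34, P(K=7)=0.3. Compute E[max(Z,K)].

E[max(Z,K)] = Σ_z Σ_k max(z,k) · P(Z=z)P(K=k)
 = 1·0.1908 + 4·0.1802 + 7·0.159 + 2·0.1692 + 4·0.1598 + 7·0.141
 = 0.1908 + 0.7208 + 1.113 + 0.3384 + 0.6392 + 0.987
 = 3.9892

3.9892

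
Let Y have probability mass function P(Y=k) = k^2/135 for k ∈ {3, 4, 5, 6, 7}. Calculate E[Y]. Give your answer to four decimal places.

5.7407

E[Y] = Σ y·P(Y=y)
 = 3·1/15 + 4·16/135 + 5·5/27 + 6·4/15 + 7·49/135
 = 1/5 + 64/135 + 25/27 + 8/5 + 343/135
 = 155/27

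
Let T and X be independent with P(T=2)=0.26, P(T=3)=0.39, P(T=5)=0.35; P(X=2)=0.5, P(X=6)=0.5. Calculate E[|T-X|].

2

E[|T-X|] = Σ_t Σ_x |t-x| · P(T=t)P(X=x)
 = 0·0.13 + 4·0.13 + 1·0.195 + 3·0.195 + 3·0.175 + 1·0.175
 = 0 + 0.52 + 0.195 + 0.585 + 0.525 + 0.175
 = 2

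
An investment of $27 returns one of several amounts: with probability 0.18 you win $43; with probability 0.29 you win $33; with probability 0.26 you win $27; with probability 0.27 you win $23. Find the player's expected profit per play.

E[payout] = 43·0.18 + 33·0.29 + 27·0.26 + 23·0.27
 = 7.74 + 9.57 + 7.02 + 6.21
 = 30.54
Net = 30.54 - 27 = 3.54

3.54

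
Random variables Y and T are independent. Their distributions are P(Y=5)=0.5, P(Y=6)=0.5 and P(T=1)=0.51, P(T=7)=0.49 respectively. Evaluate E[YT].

E[YT] = Σ_y Σ_t yt · P(Y=y)P(T=t)
 = 5·0.255 + 35·0.245 + 6·0.255 + 42·0.245
 = 1.275 + 8.575 + 1.53 + 10.29
 = 21.67

21.67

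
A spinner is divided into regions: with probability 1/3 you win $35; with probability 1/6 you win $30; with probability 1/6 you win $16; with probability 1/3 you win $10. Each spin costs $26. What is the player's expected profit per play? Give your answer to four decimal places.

-3.3333

E[payout] = 35·1/3 + 30·1/6 + 16·1/6 + 10·1/3
 = 35/3 + 5 + 8/3 + 10/3
 = 68/3
Net = 68/3 - 26 = -10/3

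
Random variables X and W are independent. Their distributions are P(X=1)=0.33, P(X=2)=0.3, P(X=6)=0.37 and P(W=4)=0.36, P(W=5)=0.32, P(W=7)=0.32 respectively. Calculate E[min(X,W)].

2.7652

E[min(X,W)] = Σ_x Σ_w min(x,w) · P(X=x)P(W=w)
 = 1·0.1188 + 1·0.1056 + 1·0.1056 + 2·0.108 + 2·0.096 + 2·0.096 + 4·0.1332 + 5·0.1184 + 6·0.1184
 = 0.1188 + 0.1056 + 0.1056 + 0.216 + 0.192 + 0.192 + 0.5328 + 0.592 + 0.7104
 = 2.7652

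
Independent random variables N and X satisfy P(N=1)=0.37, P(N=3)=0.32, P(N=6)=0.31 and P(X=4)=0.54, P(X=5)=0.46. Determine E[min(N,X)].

2.7126

E[min(N,X)] = Σ_n Σ_x min(n,x) · P(N=n)P(X=x)
 = 1·0.1998 + 1·0.1702 + 3·0.1728 + 3·0.1472 + 4·0.1674 + 5·0.1426
 = 0.1998 + 0.1702 + 0.5184 + 0.4416 + 0.6696 + 0.713
 = 2.7126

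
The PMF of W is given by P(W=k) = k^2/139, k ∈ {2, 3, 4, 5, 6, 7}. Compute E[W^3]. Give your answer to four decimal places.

208.6835

E[W^3] = Σ w^3·P(W=w)
 = 8·4/139 + 27·9/139 + 64·16/139 + 125·25/139 + 216·36/139 + 343·49/139
 = 32/139 + 243/139 + 1024/139 + 3125/139 + 7776/139 + 16807/139
 = 29007/139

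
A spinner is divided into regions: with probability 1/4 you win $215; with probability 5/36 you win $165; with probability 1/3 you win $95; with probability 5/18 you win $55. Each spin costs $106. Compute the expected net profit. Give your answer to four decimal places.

E[payout] = 215·1/4 + 165·5/36 + 95·1/3 + 55·5/18
 = 215/4 + 275/12 + 95/3 + 275/18
 = 2225/18
Net = 2225/18 - 106 = 317/18

17.6111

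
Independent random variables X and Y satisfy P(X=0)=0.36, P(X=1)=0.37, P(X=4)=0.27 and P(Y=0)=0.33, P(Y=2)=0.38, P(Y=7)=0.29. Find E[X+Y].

4.24

E[X+Y] = Σ_x Σ_y (x+y) · P(X=x)P(Y=y)
 = 0·0.1188 + 2·0.1368 + 7·0.1044 + 1·0.1221 + 3·0.1406 + 8·0.1073 + 4·0.0891 + 6·0.1026 + 11·0.0783
 = 0 + 0.2736 + 0.7308 + 0.1221 + 0.4218 + 0.8584 + 0.3564 + 0.6156 + 0.8613
 = 4.24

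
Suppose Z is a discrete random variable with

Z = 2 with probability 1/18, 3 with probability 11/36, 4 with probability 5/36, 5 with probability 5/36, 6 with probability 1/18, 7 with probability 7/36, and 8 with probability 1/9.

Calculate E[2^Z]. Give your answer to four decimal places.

E[2^Z] = Σ 2^z·P(Z=z)
 = 4·1/18 + 8·11/36 + 16·5/36 + 32·5/36 + 64·1/18 + 128·7/36 + 256·1/9
 = 2/9 + 22/9 + 20/9 + 40/9 + 32/9 + 224/9 + 256/9
 = 596/9

66.2222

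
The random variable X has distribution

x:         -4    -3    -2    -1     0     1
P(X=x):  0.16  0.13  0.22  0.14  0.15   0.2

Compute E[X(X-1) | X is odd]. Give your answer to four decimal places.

P(X is odd) = 0.13 + 0.14 + 0.2 = 0.47.
E[X(X-1) | X is odd] = [12·0.13 + 2·0.14 + 0·0.2] / 0.47
 = 1.84 / 0.47
 = 184/47

3.9149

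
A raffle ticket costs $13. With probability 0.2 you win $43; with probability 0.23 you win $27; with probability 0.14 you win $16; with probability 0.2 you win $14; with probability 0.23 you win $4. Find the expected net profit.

7.77

E[payout] = 43·0.2 + 27·0.23 + 16·0.14 + 14·0.2 + 4·0.23
 = 8.6 + 6.21 + 2.24 + 2.8 + 0.92
 = 20.77
Net = 20.77 - 13 = 7.77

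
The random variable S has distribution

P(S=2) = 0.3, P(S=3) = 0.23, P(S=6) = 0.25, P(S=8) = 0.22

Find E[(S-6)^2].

E[(S-6)^2] = Σ (s-6)^2·P(S=s)
 = 16·0.3 + 9·0.23 + 0·0.25 + 4·0.22
 = 4.8 + 2.07 + 0 + 0.88
 = 7.75

7.75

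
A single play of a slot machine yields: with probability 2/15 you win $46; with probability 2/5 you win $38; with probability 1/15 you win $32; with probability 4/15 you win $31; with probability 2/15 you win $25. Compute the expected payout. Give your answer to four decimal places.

E[payout] = 46·2/15 + 38·2/5 + 32·1/15 + 31·4/15 + 25·2/15
 = 92/15 + 76/5 + 32/15 + 124/15 + 10/3
 = 526/15

35.0667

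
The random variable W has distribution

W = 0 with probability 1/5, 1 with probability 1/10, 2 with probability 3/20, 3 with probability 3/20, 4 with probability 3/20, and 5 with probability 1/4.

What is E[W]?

2.7

E[W] = Σ w·P(W=w)
 = 0·1/5 + 1·1/10 + 2·3/20 + 3·3/20 + 4·3/20 + 5·1/4
 = 0 + 1/10 + 3/10 + 9/20 + 3/5 + 5/4
 = 27/10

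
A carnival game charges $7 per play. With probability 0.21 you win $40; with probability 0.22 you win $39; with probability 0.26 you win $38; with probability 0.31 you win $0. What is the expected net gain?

E[payout] = 40·0.21 + 39·0.22 + 38·0.26 + 0·0.31
 = 8.4 + 8.58 + 9.88 + 0
 = 26.86
Net = 26.86 - 7 = 19.86

19.86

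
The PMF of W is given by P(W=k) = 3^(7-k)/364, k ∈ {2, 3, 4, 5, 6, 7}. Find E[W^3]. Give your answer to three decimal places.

E[W^3] = Σ w^3·P(W=w)
 = 8·243/364 + 27·81/364 + 64·27/364 + 125·9/364 + 216·3/364 + 343·1/364
 = 486/91 + 2187/364 + 432/91 + 1125/364 + 162/91 + 49/52
 = 7975/364

21.909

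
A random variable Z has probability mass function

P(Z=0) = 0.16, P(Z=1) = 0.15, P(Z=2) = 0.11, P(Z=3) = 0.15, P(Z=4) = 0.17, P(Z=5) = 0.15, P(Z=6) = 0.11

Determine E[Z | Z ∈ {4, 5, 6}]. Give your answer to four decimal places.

P(Z ∈ {4, 5, 6}) = 0.17 + 0.15 + 0.11 = 0.43.
E[Z | Z ∈ {4, 5, 6}] = [4·0.17 + 5·0.15 + 6·0.11] / 0.43
 = 2.09 / 0.43
 = 209/43

4.8605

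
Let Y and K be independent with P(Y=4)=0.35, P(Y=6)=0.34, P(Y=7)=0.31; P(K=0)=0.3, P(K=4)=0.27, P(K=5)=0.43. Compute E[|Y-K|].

2.681

E[|Y-K|] = Σ_y Σ_k |y-k| · P(Y=y)P(K=k)
 = 4·0.105 + 0·0.0945 + 1·0.1505 + 6·0.102 + 2·0.0918 + 1·0.1462 + 7·0.093 + 3·0.0837 + 2·0.1333
 = 0.42 + 0 + 0.1505 + 0.612 + 0.1836 + 0.1462 + 0.651 + 0.2511 + 0.2666
 = 2.681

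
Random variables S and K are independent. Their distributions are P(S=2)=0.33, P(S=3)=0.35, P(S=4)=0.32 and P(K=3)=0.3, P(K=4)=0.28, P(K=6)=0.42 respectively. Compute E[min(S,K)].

2.894

E[min(S,K)] = Σ_s Σ_k min(s,k) · P(S=s)P(K=k)
 = 2·0.099 + 2·0.0924 + 2·0.1386 + 3·0.105 + 3·0.098 + 3·0.147 + 3·0.096 + 4·0.0896 + 4·0.1344
 = 0.198 + 0.1848 + 0.2772 + 0.315 + 0.294 + 0.441 + 0.288 + 0.3584 + 0.5376
 = 2.894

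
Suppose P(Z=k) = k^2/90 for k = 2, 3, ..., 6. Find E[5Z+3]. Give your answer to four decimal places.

27.4444

E[5Z+3] = Σ (5z+3)·P(Z=z)
 = 13·2/45 + 18·1/10 + 23·8/45 + 28·5/18 + 33·2/5
 = 26/45 + 9/5 + 184/45 + 70/9 + 66/5
 = 247/9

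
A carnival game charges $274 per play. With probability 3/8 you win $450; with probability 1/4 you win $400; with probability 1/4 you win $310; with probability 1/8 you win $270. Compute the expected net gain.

106

E[payout] = 450·3/8 + 400·1/4 + 310·1/4 + 270·1/8
 = 675/4 + 100 + 155/2 + 135/4
 = 380
Net = 380 - 274 = 106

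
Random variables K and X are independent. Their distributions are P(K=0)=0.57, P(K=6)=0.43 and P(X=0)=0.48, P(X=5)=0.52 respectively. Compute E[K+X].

E[K+X] = Σ_k Σ_x (k+x) · P(K=k)P(X=x)
 = 0·0.2736 + 5·0.2964 + 6·0.2064 + 11·0.2236
 = 0 + 1.482 + 1.2384 + 2.4596
 = 5.18

5.18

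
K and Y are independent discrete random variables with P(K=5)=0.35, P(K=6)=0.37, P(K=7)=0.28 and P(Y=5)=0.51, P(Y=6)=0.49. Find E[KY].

E[KY] = Σ_k Σ_y ky · P(K=k)P(Y=y)
 = 25·0.1785 + 30·0.1715 + 30·0.1887 + 36·0.1813 + 35·0.1428 + 42·0.1372
 = 4.4625 + 5.145 + 5.661 + 6.5268 + 4.998 + 5.7624
 = 32.5557

32.5557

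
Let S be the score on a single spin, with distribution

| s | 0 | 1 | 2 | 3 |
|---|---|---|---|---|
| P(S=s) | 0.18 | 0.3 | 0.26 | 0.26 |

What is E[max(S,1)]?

E[max(S,1)] = Σ max(s,1)·P(S=s)
 = 1·0.18 + 1·0.3 + 2·0.26 + 3·0.26
 = 0.18 + 0.3 + 0.52 + 0.78
 = 1.78

1.78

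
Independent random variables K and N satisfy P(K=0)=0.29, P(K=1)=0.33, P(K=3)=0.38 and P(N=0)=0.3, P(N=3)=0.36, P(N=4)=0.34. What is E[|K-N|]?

E[|K-N|] = Σ_k Σ_n |k-n| · P(K=k)P(N=n)
 = 0·0.087 + 3·0.1044 + 4·0.0986 + 1·0.099 + 2·0.1188 + 3·0.1122 + 3·0.114 + 0·0.1368 + 1·0.1292
 = 0 + 0.3132 + 0.3944 + 0.099 + 0.2376 + 0.3366 + 0.342 + 0 + 0.1292
 = 1.852

1.852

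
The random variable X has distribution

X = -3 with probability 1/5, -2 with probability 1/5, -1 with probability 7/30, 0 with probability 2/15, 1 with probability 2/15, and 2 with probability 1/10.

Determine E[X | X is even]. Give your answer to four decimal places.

-0.4615

P(X is even) = 1/5 + 2/15 + 1/10 = 13/30.
E[X | X is even] = [(-2)·1/5 + 0·2/15 + 2·1/10] / (13/30)
 = -1/5 / (13/30)
 = -6/13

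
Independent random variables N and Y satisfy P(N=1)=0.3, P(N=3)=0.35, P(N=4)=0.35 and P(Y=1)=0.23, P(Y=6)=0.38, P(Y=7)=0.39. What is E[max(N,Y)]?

E[max(N,Y)] = Σ_n Σ_y max(n,y) · P(N=n)P(Y=y)
 = 1·0.069 + 6·0.114 + 7·0.117 + 3·0.0805 + 6·0.133 + 7·0.1365 + 4·0.0805 + 6·0.133 + 7·0.1365
 = 0.069 + 0.684 + 0.819 + 0.2415 + 0.798 + 0.9555 + 0.322 + 0.798 + 0.9555
 = 5.6425

5.6425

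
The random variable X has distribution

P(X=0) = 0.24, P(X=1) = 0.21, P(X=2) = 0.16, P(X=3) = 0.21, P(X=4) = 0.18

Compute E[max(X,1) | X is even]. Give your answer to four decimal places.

2.2069

P(X is even) = 0.24 + 0.16 + 0.18 = 0.58.
E[max(X,1) | X is even] = [1·0.24 + 2·0.16 + 4·0.18] / 0.58
 = 1.28 / 0.58
 = 64/29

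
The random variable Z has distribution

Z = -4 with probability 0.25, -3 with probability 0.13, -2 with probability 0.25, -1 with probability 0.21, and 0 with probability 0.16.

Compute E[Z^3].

-21.72

E[Z^3] = Σ z^3·P(Z=z)
 = (-64)·0.25 + (-27)·0.13 + (-8)·0.25 + (-1)·0.21 + 0·0.16
 = (-16) + (-3.51) + (-2) + (-0.21) + 0
 = -21.72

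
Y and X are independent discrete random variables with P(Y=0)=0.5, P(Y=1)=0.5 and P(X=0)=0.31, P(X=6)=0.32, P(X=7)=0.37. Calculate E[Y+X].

5.01

E[Y+X] = Σ_y Σ_x (y+x) · P(Y=y)P(X=x)
 = 0·0.155 + 6·0.16 + 7·0.185 + 1·0.155 + 7·0.16 + 8·0.185
 = 0 + 0.96 + 1.295 + 0.155 + 1.12 + 1.48
 = 5.01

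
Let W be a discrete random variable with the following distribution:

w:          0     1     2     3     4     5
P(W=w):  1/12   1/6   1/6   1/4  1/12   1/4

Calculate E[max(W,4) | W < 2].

P(W < 2) = 1/12 + 1/6 = 1/4.
E[max(W,4) | W < 2] = [4·1/12 + 4·1/6] / (1/4)
 = 1 / (1/4)
 = 4

4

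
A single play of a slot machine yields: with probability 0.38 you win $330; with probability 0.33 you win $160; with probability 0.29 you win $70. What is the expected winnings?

E[payout] = 330·0.38 + 160·0.33 + 70·0.29
 = 125.4 + 52.8 + 20.3
 = 198.5

198.5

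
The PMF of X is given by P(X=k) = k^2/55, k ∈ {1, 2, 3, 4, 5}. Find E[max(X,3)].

4.2

E[max(X,3)] = Σ max(x,3)·P(X=x)
 = 3·1/55 + 3·4/55 + 3·9/55 + 4·16/55 + 5·5/11
 = 3/55 + 12/55 + 27/55 + 64/55 + 25/11
 = 21/5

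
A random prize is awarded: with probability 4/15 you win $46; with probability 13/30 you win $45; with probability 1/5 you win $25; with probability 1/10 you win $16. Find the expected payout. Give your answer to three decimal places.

38.367

E[payout] = 46·4/15 + 45·13/30 + 25·1/5 + 16·1/10
 = 184/15 + 39/2 + 5 + 8/5
 = 1151/30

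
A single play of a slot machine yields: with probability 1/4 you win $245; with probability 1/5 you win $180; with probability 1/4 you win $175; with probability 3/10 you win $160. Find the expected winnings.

E[payout] = 245·1/4 + 180·1/5 + 175·1/4 + 160·3/10
 = 245/4 + 36 + 175/4 + 48
 = 189

189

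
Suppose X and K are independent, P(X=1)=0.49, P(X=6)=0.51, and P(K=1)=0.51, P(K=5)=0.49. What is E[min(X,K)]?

E[min(X,K)] = Σ_x Σ_k min(x,k) · P(X=x)P(K=k)
 = 1·0.2499 + 1·0.2401 + 1·0.2601 + 5·0.2499
 = 0.2499 + 0.2401 + 0.2601 + 1.2495
 = 1.9996

1.9996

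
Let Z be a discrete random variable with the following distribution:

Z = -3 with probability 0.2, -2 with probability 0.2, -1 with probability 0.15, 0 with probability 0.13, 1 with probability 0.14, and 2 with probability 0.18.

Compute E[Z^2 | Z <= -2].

P(Z <= -2) = 0.2 + 0.2 = 0.4.
E[Z^2 | Z <= -2] = [9·0.2 + 4·0.2] / 0.4
 = 2.6 / 0.4
 = 13/2

6.5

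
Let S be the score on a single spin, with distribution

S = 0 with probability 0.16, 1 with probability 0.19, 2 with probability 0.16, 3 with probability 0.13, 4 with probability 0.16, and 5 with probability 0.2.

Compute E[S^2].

E[S^2] = Σ s^2·P(S=s)
 = 0·0.16 + 1·0.19 + 4·0.16 + 9·0.13 + 16·0.16 + 25·0.2
 = 0 + 0.19 + 0.64 + 1.17 + 2.56 + 5
 = 9.56

9.56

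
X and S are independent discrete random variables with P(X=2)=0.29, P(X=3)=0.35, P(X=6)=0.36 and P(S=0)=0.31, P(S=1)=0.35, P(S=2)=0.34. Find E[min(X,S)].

E[min(X,S)] = Σ_x Σ_s min(x,s) · P(X=x)P(S=s)
 = 0·0.0899 + 1·0.1015 + 2·0.0986 + 0·0.1085 + 1·0.1225 + 2·0.119 + 0·0.1116 + 1·0.126 + 2·0.1224
 = 0 + 0.1015 + 0.1972 + 0 + 0.1225 + 0.238 + 0 + 0.126 + 0.2448
 = 1.03

1.03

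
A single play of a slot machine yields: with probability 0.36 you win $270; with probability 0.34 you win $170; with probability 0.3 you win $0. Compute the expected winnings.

E[payout] = 270·0.36 + 170·0.34 + 0·0.3
 = 97.2 + 57.8 + 0
 = 155

155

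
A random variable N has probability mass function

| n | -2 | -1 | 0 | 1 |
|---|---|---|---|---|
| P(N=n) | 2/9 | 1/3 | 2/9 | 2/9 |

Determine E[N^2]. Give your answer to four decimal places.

1.4444

E[N^2] = Σ n^2·P(N=n)
 = 4·2/9 + 1·1/3 + 0·2/9 + 1·2/9
 = 8/9 + 1/3 + 0 + 2/9
 = 13/9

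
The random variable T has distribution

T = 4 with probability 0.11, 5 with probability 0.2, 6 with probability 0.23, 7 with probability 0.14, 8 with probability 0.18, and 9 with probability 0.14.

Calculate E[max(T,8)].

8.14

E[max(T,8)] = Σ max(t,8)·P(T=t)
 = 8·0.11 + 8·0.2 + 8·0.23 + 8·0.14 + 8·0.18 + 9·0.14
 = 0.88 + 1.6 + 1.84 + 1.12 + 1.44 + 1.26
 = 8.14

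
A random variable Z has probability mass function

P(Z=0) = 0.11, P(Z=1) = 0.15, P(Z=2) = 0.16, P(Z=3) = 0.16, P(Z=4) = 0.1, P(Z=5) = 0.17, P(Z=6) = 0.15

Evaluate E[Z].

3.1

E[Z] = Σ z·P(Z=z)
 = 0·0.11 + 1·0.15 + 2·0.16 + 3·0.16 + 4·0.1 + 5·0.17 + 6·0.15
 = 0 + 0.15 + 0.32 + 0.48 + 0.4 + 0.85 + 0.9
 = 3.1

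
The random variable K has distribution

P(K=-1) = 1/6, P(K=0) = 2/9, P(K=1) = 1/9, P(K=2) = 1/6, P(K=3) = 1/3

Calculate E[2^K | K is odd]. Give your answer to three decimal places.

P(K is odd) = 1/6 + 1/9 + 1/3 = 11/18.
E[2^K | K is odd] = [1/2·1/6 + 2·1/9 + 8·1/3] / (11/18)
 = 107/36 / (11/18)
 = 107/22

4.864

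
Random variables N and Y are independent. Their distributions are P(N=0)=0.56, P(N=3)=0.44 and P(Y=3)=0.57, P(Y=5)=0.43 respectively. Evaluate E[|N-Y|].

E[|N-Y|] = Σ_n Σ_y |n-y| · P(N=n)P(Y=y)
 = 3·0.3192 + 5·0.2408 + 0·0.2508 + 2·0.1892
 = 0.9576 + 1.204 + 0 + 0.3784
 = 2.54

2.54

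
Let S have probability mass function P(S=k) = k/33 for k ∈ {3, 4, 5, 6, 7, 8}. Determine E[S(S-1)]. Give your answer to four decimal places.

E[S(S-1)] = Σ s(s-1)·P(S=s)
 = 6·1/11 + 12·4/33 + 20·5/33 + 30·2/11 + 42·7/33 + 56·8/33
 = 6/11 + 16/11 + 100/33 + 60/11 + 98/11 + 448/33
 = 1088/33

32.9697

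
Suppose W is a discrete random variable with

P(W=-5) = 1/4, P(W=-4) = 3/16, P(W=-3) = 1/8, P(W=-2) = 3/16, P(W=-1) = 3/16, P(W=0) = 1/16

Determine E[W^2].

11.3125

E[W^2] = Σ w^2·P(W=w)
 = 25·1/4 + 16·3/16 + 9·1/8 + 4·3/16 + 1·3/16 + 0·1/16
 = 25/4 + 3 + 9/8 + 3/4 + 3/16 + 0
 = 181/16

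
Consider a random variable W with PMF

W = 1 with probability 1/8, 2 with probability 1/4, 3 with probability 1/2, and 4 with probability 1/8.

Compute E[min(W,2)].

1.875

E[min(W,2)] = Σ min(w,2)·P(W=w)
 = 1·1/8 + 2·1/4 + 2·1/2 + 2·1/8
 = 1/8 + 1/2 + 1 + 1/4
 = 15/8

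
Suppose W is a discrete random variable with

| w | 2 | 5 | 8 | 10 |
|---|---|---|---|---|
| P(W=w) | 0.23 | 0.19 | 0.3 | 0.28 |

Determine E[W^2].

52.87

E[W^2] = Σ w^2·P(W=w)
 = 4·0.23 + 25·0.19 + 64·0.3 + 100·0.28
 = 0.92 + 4.75 + 19.2 + 28
 = 52.87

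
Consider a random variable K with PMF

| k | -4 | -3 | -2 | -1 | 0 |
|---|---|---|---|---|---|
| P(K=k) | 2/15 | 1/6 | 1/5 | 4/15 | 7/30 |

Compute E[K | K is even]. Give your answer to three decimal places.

-1.647

P(K is even) = 2/15 + 1/5 + 7/30 = 17/30.
E[K | K is even] = [(-4)·2/15 + (-2)·1/5 + 0·7/30] / (17/30)
 = -14/15 / (17/30)
 = -28/17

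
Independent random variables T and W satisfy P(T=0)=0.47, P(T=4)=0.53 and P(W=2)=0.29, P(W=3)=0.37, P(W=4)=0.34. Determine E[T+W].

5.17

E[T+W] = Σ_t Σ_w (t+w) · P(T=t)P(W=w)
 = 2·0.1363 + 3·0.1739 + 4·0.1598 + 6·0.1537 + 7·0.1961 + 8·0.1802
 = 0.2726 + 0.5217 + 0.6392 + 0.9222 + 1.3727 + 1.4416
 = 5.17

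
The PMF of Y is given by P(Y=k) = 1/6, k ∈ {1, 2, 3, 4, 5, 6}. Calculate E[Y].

3.5

E[Y] = Σ y·P(Y=y)
 = 1·1/6 + 2·1/6 + 3·1/6 + 4·1/6 + 5·1/6 + 6·1/6
 = 1/6 + 1/3 + 1/2 + 2/3 + 5/6 + 1
 = 7/2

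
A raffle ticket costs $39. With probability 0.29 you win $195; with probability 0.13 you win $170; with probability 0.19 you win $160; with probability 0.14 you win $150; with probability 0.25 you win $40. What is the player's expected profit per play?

E[payout] = 195·0.29 + 170·0.13 + 160·0.19 + 150·0.14 + 40·0.25
 = 56.55 + 22.1 + 30.4 + 21 + 10
 = 140.05
Net = 140.05 - 39 = 101.05

101.05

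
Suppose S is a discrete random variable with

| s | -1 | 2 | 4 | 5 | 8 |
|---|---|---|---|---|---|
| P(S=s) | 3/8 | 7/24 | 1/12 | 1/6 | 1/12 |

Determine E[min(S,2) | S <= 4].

P(S <= 4) = 3/8 + 7/24 + 1/12 = 3/4.
E[min(S,2) | S <= 4] = [(-1)·3/8 + 2·7/24 + 2·1/12] / (3/4)
 = 3/8 / (3/4)
 = 1/2

0.5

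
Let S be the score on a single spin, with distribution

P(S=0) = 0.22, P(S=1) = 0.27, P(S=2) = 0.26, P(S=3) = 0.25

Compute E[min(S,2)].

E[min(S,2)] = Σ min(s,2)·P(S=s)
 = 0·0.22 + 1·0.27 + 2·0.26 + 2·0.25
 = 0 + 0.27 + 0.52 + 0.5
 = 1.29

1.29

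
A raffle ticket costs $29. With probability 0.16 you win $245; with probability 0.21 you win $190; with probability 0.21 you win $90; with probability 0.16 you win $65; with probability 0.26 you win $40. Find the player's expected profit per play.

E[payout] = 245·0.16 + 190·0.21 + 90·0.21 + 65·0.16 + 40·0.26
 = 39.2 + 39.9 + 18.9 + 10.4 + 10.4
 = 118.8
Net = 118.8 - 29 = 89.8

89.8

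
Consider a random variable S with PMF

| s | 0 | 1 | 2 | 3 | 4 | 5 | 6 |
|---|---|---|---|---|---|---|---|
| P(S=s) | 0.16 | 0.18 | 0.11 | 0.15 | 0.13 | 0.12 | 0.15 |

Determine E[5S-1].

13.35

E[5S-1] = Σ (5s-1)·P(S=s)
 = (-1)·0.16 + 4·0.18 + 9·0.11 + 14·0.15 + 19·0.13 + 24·0.12 + 29·0.15
 = (-0.16) + 0.72 + 0.99 + 2.1 + 2.47 + 2.88 + 4.35
 = 13.35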